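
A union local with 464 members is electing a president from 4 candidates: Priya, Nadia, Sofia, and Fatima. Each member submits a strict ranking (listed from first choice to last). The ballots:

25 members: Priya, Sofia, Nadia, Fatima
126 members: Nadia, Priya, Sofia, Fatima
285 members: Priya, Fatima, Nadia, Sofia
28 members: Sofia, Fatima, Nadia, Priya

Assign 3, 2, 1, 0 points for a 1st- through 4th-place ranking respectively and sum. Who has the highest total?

Priya

Priya: 25·3 + 126·2 + 285·3 + 28·0 = 1182
Nadia: 25·1 + 126·3 + 285·1 + 28·1 = 716
Sofia: 25·2 + 126·1 + 285·0 + 28·3 = 260
Fatima: 25·0 + 126·0 + 285·2 + 28·2 = 626
Priya has the highest Borda score (1182).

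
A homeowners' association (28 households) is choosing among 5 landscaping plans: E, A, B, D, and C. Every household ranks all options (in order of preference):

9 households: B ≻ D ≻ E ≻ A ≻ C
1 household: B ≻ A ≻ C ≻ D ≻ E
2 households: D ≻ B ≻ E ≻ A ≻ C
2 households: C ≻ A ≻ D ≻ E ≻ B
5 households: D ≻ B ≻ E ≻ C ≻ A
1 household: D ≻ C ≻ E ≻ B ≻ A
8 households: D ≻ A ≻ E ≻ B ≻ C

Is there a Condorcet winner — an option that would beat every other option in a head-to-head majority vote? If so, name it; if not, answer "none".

D vs E: 28–0 for D.
D vs A: 25–3 for D.
D vs B: 18–10 for D.
D vs C: 25–3 for D.
D beats every other option head-to-head.

D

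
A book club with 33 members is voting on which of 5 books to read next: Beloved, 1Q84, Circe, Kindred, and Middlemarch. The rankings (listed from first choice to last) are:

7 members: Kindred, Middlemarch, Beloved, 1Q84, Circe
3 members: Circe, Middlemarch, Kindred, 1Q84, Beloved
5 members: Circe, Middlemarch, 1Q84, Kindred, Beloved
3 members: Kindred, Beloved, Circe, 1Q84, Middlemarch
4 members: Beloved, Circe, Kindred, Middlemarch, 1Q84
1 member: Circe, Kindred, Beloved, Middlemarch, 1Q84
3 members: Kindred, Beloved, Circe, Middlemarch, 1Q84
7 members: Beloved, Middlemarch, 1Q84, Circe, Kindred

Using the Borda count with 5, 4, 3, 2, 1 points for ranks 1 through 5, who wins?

Beloved: 7·3 + 3·1 + 5·1 + 3·4 + 4·5 + 1·3 + 3·4 + 7·5 = 111
1Q84: 7·2 + 3·2 + 5·3 + 3·2 + 4·1 + 1·1 + 3·1 + 7·3 = 70
Circe: 7·1 + 3·5 + 5·5 + 3·3 + 4·4 + 1·5 + 3·3 + 7·2 = 100
Kindred: 7·5 + 3·3 + 5·2 + 3·5 + 4·3 + 1·4 + 3·5 + 7·1 = 107
Middlemarch: 7·4 + 3·4 + 5·4 + 3·1 + 4·2 + 1·2 + 3·2 + 7·4 = 107
Beloved has the highest Borda score (111).

Beloved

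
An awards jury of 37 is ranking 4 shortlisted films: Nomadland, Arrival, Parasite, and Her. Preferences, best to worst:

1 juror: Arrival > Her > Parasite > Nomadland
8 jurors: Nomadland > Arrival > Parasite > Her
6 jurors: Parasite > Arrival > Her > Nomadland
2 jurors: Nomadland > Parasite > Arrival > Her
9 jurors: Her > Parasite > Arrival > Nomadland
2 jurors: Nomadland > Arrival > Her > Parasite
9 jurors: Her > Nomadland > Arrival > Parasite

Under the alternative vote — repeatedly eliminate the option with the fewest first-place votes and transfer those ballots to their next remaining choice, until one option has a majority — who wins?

Round 1: Nomadland 12, Arrival 1, Parasite 6, Her 18. Eliminate Arrival.
Round 2: Nomadland 12, Parasite 6, Her 19. Her has a majority.

Her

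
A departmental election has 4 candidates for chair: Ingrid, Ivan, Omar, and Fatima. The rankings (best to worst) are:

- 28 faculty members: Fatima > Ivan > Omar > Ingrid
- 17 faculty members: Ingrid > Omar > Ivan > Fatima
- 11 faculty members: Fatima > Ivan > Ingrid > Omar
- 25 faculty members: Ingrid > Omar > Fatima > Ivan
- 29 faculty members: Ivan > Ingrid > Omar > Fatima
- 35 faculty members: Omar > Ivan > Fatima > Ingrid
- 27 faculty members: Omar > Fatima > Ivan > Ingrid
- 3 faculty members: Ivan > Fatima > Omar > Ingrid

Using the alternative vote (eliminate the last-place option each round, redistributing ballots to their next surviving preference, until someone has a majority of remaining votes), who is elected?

Omar

Round 1: Ingrid 42, Ivan 32, Omar 62, Fatima 39. Eliminate Ivan.
Round 2: Ingrid 71, Omar 62, Fatima 42. Eliminate Fatima.
Round 3: Ingrid 82, Omar 93. Omar has a majority.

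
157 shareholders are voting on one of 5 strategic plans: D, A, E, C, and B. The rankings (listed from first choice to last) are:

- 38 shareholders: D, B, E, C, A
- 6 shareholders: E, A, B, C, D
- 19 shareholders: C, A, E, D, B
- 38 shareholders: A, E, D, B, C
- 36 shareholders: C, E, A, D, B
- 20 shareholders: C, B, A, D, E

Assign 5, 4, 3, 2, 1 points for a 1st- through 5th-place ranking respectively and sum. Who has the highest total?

D: 38·5 + 6·1 + 19·2 + 38·3 + 36·2 + 20·2 = 460
A: 38·1 + 6·4 + 19·4 + 38·5 + 36·3 + 20·3 = 496
E: 38·3 + 6·5 + 19·3 + 38·4 + 36·4 + 20·1 = 517
C: 38·2 + 6·2 + 19·5 + 38·1 + 36·5 + 20·5 = 501
B: 38·4 + 6·3 + 19·1 + 38·2 + 36·1 + 20·4 = 381
E has the highest Borda score (517).

E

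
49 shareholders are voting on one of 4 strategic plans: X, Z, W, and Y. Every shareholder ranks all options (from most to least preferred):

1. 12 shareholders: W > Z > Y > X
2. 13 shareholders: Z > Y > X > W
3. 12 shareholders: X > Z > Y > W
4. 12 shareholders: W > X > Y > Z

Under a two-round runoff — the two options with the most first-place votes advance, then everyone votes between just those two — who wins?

Z

Round 1 first-place votes: X 12, Z 13, W 24, Y 0.
W and Z advance.
Runoff: W is preferred to Z by 24 voters; Z by 25.
Z wins the runoff.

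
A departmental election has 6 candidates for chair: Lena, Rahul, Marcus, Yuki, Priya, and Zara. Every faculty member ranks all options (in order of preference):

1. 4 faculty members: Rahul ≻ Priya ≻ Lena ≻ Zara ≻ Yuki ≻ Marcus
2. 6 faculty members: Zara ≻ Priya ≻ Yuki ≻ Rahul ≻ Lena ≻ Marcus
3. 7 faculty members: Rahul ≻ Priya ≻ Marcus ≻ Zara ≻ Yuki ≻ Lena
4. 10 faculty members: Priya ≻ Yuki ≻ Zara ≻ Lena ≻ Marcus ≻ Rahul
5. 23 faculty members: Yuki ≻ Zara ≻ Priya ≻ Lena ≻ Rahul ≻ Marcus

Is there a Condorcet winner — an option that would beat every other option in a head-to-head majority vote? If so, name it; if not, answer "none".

none

Checking pairwise contests:
Yuki beats Lena 46–4.
Lena beats Rahul 33–17.
Lena beats Marcus 43–7.
Priya beats Yuki 27–23.
Zara beats Priya 29–21.
Yuki beats Zara 33–17.
Every option loses at least one head-to-head, so there is no Condorcet winner.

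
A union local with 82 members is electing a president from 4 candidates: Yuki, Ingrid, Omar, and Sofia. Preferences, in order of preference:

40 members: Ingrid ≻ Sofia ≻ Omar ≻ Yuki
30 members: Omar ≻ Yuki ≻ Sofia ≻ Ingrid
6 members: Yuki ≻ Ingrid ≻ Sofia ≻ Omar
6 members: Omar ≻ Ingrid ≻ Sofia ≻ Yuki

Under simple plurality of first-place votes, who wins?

Ingrid

First-place votes: Yuki 6, Ingrid 40, Omar 36, Sofia 0.
Ingrid has the most first-place votes.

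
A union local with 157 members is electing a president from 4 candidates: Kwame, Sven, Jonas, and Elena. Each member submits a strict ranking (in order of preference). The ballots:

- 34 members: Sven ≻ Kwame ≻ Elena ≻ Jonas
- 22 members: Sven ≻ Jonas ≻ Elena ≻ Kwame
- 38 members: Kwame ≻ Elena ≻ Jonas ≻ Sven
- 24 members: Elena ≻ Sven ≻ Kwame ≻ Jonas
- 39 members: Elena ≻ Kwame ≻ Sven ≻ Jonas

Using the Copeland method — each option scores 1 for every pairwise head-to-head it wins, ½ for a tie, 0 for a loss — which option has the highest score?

Elena

Kwame: beats Jonas; loses to Sven and Elena → score 1.
Sven: beats Kwame and Jonas; loses to Elena → score 2.
Jonas: loses to Kwame, Sven, and Elena → score 0.
Elena: beats Kwame, Sven, and Jonas → score 3.
Elena has the best pairwise record.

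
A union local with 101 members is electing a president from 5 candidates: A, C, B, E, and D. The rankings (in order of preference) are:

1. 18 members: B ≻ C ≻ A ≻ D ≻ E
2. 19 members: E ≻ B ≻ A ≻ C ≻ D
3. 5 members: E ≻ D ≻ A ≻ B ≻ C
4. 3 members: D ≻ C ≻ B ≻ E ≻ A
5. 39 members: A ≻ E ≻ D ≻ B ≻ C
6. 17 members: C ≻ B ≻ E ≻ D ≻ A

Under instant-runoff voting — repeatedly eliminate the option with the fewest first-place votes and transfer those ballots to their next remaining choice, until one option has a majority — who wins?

A

Round 1: A 39, C 17, B 18, E 24, D 3. Eliminate D.
Round 2: A 39, C 20, B 18, E 24. Eliminate B.
Round 3: A 39, C 38, E 24. Eliminate E.
Round 4: A 63, C 38. A has a majority.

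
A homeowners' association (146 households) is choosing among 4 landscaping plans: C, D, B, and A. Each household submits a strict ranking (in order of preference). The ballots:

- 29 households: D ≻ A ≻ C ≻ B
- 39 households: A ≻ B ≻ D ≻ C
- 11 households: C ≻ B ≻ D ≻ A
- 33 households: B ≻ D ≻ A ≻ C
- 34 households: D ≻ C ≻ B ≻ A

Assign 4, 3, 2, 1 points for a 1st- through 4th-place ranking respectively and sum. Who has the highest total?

D

C: 29·2 + 39·1 + 11·4 + 33·1 + 34·3 = 276
D: 29·4 + 39·2 + 11·2 + 33·3 + 34·4 = 451
B: 29·1 + 39·3 + 11·3 + 33·4 + 34·2 = 379
A: 29·3 + 39·4 + 11·1 + 33·2 + 34·1 = 354
D has the highest Borda score (451).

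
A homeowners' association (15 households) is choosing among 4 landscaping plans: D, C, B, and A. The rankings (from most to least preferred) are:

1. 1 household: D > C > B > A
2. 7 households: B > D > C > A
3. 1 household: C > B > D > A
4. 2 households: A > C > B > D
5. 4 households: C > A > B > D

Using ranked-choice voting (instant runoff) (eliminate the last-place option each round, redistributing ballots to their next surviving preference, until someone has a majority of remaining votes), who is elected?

Round 1: D 1, C 5, B 7, A 2. Eliminate D.
Round 2: C 6, B 7, A 2. Eliminate A.
Round 3: C 8, B 7. C has a majority.

C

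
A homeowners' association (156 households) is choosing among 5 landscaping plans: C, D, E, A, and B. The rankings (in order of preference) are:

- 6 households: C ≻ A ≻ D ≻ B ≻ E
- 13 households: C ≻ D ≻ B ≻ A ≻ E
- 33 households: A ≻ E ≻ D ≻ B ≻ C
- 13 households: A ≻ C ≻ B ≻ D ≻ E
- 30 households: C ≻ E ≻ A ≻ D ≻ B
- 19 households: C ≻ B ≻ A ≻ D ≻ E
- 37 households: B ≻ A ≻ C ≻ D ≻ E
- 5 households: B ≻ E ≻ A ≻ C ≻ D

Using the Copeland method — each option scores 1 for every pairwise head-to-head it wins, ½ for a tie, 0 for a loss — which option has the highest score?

A

C: beats D, E, and B; loses to A → score 3.
D: beats E and B; loses to C and A → score 2.
E: loses to C, D, A, and B → score 0.
A: beats C, D, E, and B → score 4.
B: beats E; loses to C, D, and A → score 1.
A has the best pairwise record.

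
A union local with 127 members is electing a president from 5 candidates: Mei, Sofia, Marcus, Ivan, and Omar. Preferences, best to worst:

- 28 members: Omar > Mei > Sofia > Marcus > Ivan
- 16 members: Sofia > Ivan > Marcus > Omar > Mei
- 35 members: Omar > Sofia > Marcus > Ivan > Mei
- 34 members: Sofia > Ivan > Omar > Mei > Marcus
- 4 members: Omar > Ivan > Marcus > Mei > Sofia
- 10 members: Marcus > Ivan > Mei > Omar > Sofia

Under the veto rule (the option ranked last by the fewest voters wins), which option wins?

Omar

Last-place votes: Mei 51, Sofia 14, Marcus 34, Ivan 28, Omar 0.
Omar is ranked last by the fewest voters, so Omar wins.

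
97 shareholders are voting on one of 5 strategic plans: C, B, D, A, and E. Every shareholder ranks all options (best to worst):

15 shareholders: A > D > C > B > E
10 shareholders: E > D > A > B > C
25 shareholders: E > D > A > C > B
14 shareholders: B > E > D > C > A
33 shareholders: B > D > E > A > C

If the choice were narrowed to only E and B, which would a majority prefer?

Voters preferring E to B: 35; preferring B to E: 62.
B wins the head-to-head.

B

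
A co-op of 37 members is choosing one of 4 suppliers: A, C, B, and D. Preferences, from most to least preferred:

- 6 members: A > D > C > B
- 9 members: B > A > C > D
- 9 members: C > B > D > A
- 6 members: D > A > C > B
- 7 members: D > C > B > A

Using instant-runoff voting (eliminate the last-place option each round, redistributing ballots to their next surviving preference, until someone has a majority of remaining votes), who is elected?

Round 1: A 6, C 9, B 9, D 13. Eliminate A.
Round 2: C 9, B 9, D 19. D has a majority.

D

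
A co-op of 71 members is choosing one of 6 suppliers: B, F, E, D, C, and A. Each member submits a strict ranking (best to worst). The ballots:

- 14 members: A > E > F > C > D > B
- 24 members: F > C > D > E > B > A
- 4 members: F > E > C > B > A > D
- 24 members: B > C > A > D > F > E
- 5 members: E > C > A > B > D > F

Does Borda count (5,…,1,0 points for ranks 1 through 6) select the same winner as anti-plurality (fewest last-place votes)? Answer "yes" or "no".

Borda — scores: B 162, F 206, E 145, D 139, C 252, A 161. Winner: C.
Anti-plurality — last-place votes: B 14, F 5, E 24, D 4, C 0, A 24. Winner: C.
The two methods agree.

yes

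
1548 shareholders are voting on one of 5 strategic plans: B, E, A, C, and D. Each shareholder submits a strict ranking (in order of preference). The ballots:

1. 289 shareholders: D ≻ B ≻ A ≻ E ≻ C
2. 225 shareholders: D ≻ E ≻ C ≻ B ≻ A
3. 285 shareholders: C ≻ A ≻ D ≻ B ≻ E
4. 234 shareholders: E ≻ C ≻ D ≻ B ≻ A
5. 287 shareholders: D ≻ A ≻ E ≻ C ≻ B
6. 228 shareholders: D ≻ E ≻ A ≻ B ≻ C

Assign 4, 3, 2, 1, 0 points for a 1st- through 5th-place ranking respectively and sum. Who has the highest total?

B: 289·3 + 225·1 + 285·1 + 234·1 + 287·0 + 228·1 = 1839
E: 289·1 + 225·3 + 285·0 + 234·4 + 287·2 + 228·3 = 3158
A: 289·2 + 225·0 + 285·3 + 234·0 + 287·3 + 228·2 = 2750
C: 289·0 + 225·2 + 285·4 + 234·3 + 287·1 + 228·0 = 2579
D: 289·4 + 225·4 + 285·2 + 234·2 + 287·4 + 228·4 = 5154
D has the highest Borda score (5154).

D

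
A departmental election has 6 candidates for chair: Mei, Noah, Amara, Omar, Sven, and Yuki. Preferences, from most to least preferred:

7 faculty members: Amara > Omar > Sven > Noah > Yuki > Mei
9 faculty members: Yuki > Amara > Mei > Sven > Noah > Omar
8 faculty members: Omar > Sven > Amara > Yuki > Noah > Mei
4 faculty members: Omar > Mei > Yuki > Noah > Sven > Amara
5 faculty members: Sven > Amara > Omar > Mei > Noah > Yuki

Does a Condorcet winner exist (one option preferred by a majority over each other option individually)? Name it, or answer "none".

Checking pairwise contests:
Amara beats Mei 29–4.
Mei beats Noah 18–15.
Sven beats Amara 17–16.
Amara beats Omar 21–12.
Omar beats Sven 19–14.
Amara beats Yuki 20–13.
Every option loses at least one head-to-head, so there is no Condorcet winner.

none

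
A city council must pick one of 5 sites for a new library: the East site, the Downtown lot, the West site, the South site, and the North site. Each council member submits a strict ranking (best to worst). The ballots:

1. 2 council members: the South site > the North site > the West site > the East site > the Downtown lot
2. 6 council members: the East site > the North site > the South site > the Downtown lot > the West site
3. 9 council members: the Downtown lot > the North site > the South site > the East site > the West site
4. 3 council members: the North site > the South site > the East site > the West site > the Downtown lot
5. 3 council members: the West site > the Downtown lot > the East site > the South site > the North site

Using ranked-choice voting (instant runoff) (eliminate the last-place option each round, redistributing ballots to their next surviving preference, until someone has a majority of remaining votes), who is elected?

the Downtown lot

Round 1: the East site 6, the Downtown lot 9, the West site 3, the South site 2, the North site 3. Eliminate the South site.
Round 2: the East site 6, the Downtown lot 9, the West site 3, the North site 5. Eliminate the West site.
Round 3: the East site 6, the Downtown lot 12, the North site 5. The Downtown lot has a majority.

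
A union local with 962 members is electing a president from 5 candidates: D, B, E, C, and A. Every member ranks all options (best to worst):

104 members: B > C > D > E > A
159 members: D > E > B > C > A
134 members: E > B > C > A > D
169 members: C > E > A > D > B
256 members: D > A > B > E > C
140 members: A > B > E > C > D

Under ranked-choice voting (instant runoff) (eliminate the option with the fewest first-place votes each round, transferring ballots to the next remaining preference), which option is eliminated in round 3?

A

Round 1: D 415, B 104, E 134, C 169, A 140. Eliminate B.
Round 2: D 415, E 134, C 273, A 140. Eliminate E.
Round 3: D 415, C 407, A 140. Eliminate A.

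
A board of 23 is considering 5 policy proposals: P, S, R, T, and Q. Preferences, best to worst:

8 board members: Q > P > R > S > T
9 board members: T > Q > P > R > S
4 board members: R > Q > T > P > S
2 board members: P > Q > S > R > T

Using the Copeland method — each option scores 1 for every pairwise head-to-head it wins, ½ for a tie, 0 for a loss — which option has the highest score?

Q

P: beats S and R; loses to T and Q → score 2.
S: loses to P, R, T, and Q → score 0.
R: beats S and T; loses to P and Q → score 2.
T: beats P and S; loses to R and Q → score 2.
Q: beats P, S, R, and T → score 4.
Q has the best pairwise record.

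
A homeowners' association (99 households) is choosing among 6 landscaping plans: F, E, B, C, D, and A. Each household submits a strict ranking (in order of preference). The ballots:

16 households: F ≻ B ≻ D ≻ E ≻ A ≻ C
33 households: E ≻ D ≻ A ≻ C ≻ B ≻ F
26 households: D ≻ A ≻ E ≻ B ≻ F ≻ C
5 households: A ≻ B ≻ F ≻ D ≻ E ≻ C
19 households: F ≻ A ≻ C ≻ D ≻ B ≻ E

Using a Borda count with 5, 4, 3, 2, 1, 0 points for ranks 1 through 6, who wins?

D

F: 16·5 + 33·0 + 26·1 + 5·3 + 19·5 = 216
E: 16·2 + 33·5 + 26·3 + 5·1 + 19·0 = 280
B: 16·4 + 33·1 + 26·2 + 5·4 + 19·1 = 188
C: 16·0 + 33·2 + 26·0 + 5·0 + 19·3 = 123
D: 16·3 + 33·4 + 26·5 + 5·2 + 19·2 = 358
A: 16·1 + 33·3 + 26·4 + 5·5 + 19·4 = 320
D has the highest Borda score (358).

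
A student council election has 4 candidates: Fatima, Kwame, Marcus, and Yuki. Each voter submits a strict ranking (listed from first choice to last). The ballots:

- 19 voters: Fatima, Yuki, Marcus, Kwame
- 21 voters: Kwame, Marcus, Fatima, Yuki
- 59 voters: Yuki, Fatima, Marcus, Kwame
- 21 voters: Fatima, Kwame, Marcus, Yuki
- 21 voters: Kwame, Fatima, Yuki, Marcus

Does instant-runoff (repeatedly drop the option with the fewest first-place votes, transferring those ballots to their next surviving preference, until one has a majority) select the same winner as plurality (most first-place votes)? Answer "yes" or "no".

yes

Instant-runoff — R1 Fatima 40, Kwame 42, Marcus 0, Yuki 59 (Marcus out); R2 Fatima 40, Kwame 42, Yuki 59 (Fatima out); R3 Kwame 63, Yuki 78 (Yuki winner). Winner: Yuki.
Plurality — first-place votes: Fatima 40, Kwame 42, Marcus 0, Yuki 59. Winner: Yuki.
The two methods agree.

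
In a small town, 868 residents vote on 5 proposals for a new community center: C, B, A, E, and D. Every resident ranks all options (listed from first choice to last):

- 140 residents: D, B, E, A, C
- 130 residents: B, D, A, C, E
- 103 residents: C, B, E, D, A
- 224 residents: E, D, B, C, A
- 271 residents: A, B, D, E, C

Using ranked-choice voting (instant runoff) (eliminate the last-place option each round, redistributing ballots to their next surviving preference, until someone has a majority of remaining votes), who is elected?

Round 1: C 103, B 130, A 271, E 224, D 140. Eliminate C.
Round 2: B 233, A 271, E 224, D 140. Eliminate D.
Round 3: B 373, A 271, E 224. Eliminate E.
Round 4: B 597, A 271. B has a majority.

B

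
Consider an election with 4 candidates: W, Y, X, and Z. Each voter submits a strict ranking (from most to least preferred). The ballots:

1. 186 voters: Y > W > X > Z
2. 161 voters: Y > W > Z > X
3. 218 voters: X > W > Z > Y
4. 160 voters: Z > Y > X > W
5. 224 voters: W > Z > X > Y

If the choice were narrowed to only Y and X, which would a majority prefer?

Y

Voters preferring Y to X: 507; preferring X to Y: 442.
Y wins the head-to-head.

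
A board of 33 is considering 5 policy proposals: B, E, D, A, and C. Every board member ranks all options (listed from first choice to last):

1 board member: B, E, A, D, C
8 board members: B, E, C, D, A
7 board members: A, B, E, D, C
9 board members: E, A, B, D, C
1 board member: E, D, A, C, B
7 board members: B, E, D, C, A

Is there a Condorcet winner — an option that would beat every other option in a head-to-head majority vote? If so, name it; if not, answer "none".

Checking pairwise contests:
A beats B 17–16.
B beats E 23–10.
B beats D 32–1.
E beats A 26–7.
B beats C 32–1.
Every option loses at least one head-to-head, so there is no Condorcet winner.

none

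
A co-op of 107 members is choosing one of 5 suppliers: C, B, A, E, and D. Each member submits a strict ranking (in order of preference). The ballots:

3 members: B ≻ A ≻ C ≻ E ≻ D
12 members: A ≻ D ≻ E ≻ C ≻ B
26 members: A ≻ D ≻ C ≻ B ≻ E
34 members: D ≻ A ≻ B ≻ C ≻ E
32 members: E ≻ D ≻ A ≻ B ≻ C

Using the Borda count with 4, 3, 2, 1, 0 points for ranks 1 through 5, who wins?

D

C: 3·2 + 12·1 + 26·2 + 34·1 + 32·0 = 104
B: 3·4 + 12·0 + 26·1 + 34·2 + 32·1 = 138
A: 3·3 + 12·4 + 26·4 + 34·3 + 32·2 = 327
E: 3·1 + 12·2 + 26·0 + 34·0 + 32·4 = 155
D: 3·0 + 12·3 + 26·3 + 34·4 + 32·3 = 346
D has the highest Borda score (346).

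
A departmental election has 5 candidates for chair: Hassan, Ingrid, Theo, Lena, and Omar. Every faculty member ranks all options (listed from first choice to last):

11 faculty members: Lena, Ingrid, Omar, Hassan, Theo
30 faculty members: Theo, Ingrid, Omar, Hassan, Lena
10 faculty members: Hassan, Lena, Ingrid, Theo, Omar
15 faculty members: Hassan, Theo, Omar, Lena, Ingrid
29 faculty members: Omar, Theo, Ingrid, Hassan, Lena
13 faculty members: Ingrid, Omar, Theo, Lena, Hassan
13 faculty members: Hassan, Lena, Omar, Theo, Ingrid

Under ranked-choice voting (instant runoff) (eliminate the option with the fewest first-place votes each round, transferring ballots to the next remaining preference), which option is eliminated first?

Round 1: Hassan 38, Ingrid 13, Theo 30, Lena 11, Omar 29. Eliminate Lena.

Lena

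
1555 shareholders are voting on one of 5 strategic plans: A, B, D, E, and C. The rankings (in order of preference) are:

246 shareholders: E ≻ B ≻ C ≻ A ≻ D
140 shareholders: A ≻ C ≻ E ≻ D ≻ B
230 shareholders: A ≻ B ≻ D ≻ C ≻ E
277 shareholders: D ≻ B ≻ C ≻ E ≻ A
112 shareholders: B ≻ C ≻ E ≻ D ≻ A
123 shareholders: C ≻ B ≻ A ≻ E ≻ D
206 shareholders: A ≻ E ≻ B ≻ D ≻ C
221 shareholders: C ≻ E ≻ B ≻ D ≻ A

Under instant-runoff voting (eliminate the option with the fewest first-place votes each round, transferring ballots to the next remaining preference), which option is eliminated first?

Round 1: A 576, B 112, D 277, E 246, C 344. Eliminate B.

B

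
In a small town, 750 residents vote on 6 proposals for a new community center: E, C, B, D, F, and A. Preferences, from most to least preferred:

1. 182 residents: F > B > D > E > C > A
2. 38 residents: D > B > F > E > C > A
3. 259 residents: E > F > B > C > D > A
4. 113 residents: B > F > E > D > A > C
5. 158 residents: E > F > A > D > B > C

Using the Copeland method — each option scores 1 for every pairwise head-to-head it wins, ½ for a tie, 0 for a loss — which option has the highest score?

E: beats C, B, D, F, and A → score 5.
C: beats A; loses to E, B, D, and F → score 1.
B: beats C, D, and A; loses to E and F → score 3.
D: beats C and A; loses to E, B, and F → score 2.
F: beats C, B, D, and A; loses to E → score 4.
A: loses to E, C, B, D, and F → score 0.
E has the best pairwise record.

E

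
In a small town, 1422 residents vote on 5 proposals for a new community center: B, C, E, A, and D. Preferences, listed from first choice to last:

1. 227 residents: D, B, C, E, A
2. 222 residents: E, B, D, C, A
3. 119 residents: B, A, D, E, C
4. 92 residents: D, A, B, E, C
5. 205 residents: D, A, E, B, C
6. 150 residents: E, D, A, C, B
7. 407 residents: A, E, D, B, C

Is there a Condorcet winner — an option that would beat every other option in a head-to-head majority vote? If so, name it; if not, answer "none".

none

Checking pairwise contests:
E beats B 984–438.
B beats C 1272–150.
A beats E 823–599.
D beats A 896–526.
E beats D 779–643.
Every option loses at least one head-to-head, so there is no Condorcet winner.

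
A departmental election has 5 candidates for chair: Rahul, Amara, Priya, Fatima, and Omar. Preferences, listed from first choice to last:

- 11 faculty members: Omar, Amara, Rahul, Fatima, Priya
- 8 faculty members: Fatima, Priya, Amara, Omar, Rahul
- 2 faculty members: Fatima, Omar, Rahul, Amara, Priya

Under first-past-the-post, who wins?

First-place votes: Rahul 0, Amara 0, Priya 0, Fatima 10, Omar 11.
Omar has the most first-place votes.

Omar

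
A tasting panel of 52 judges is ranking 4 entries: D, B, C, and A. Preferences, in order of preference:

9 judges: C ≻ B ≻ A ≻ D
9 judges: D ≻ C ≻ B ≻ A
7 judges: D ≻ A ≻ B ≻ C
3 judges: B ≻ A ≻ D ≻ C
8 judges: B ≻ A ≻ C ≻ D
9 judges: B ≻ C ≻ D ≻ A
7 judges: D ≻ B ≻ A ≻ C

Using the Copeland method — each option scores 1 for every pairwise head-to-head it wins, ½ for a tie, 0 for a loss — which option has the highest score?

D: beats A; ties C; loses to B → score 1.5.
B: beats D, C, and A → score 3.
C: beats A; ties D; loses to B → score 1.5.
A: loses to D, B, and C → score 0.
B has the best pairwise record.

B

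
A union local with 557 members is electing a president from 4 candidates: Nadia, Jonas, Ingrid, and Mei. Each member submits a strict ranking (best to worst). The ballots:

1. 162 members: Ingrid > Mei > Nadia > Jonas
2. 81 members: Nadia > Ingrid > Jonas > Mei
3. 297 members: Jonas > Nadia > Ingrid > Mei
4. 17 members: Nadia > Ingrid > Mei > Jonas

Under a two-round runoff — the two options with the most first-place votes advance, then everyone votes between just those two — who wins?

Jonas

Round 1 first-place votes: Nadia 98, Jonas 297, Ingrid 162, Mei 0.
Jonas and Ingrid advance.
Runoff: Jonas is preferred to Ingrid by 297 voters; Ingrid by 260.
Jonas wins the runoff.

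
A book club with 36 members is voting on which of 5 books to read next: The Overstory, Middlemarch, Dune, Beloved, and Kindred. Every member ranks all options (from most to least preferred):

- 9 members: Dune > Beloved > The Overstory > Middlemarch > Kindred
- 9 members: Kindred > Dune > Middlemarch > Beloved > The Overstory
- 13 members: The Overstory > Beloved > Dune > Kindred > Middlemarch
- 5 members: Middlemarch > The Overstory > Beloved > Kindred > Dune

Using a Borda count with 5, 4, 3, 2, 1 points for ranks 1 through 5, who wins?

The Overstory: 9·3 + 9·1 + 13·5 + 5·4 = 121
Middlemarch: 9·2 + 9·3 + 13·1 + 5·5 = 83
Dune: 9·5 + 9·4 + 13·3 + 5·1 = 125
Beloved: 9·4 + 9·2 + 13·4 + 5·3 = 121
Kindred: 9·1 + 9·5 + 13·2 + 5·2 = 90
Dune has the highest Borda score (125).

Dune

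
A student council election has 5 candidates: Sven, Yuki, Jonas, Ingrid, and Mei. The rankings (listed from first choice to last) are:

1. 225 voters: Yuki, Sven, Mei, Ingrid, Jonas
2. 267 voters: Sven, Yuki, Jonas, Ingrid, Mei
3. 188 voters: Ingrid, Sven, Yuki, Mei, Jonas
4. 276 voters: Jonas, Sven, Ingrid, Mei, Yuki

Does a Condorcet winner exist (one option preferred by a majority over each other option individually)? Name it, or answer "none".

Sven

Sven vs Yuki: 731–225 for Sven.
Sven vs Jonas: 680–276 for Sven.
Sven vs Ingrid: 768–188 for Sven.
Sven vs Mei: 956–0 for Sven.
Sven beats every other option head-to-head.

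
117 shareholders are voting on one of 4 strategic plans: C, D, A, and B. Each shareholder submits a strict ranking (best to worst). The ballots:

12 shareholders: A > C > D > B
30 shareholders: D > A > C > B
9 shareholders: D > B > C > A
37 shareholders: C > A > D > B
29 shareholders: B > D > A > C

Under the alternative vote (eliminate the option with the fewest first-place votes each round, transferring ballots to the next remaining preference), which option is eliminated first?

Round 1: C 37, D 39, A 12, B 29. Eliminate A.

A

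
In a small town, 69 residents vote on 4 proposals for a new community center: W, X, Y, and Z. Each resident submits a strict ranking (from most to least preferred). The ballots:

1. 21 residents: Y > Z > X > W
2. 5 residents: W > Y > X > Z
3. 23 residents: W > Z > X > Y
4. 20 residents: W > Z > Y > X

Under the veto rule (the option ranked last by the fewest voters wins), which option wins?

Z

Last-place votes: W 21, X 20, Y 23, Z 5.
Z is ranked last by the fewest voters, so Z wins.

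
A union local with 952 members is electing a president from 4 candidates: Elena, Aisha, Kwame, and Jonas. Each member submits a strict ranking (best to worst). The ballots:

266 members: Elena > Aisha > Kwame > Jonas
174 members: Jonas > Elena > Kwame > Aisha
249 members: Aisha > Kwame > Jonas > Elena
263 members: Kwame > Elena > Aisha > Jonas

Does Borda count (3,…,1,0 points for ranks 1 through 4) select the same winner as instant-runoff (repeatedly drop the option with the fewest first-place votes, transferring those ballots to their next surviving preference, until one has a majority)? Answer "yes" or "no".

Borda — scores: Elena 1672, Aisha 1542, Kwame 1727, Jonas 771. Winner: Kwame.
Instant-runoff — R1 Elena 266, Aisha 249, Kwame 263, Jonas 174 (Jonas out); R2 Elena 440, Aisha 249, Kwame 263 (Aisha out); R3 Elena 440, Kwame 512 (Kwame winner). Winner: Kwame.
The two methods agree.

yes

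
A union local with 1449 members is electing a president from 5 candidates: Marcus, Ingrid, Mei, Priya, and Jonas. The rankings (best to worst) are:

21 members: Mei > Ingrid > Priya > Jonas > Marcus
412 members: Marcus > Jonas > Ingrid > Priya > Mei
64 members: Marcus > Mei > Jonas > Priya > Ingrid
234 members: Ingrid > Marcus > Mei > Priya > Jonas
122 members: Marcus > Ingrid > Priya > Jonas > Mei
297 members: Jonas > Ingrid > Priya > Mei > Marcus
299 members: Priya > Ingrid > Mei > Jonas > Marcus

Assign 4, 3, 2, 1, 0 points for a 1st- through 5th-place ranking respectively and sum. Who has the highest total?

Ingrid

Marcus: 21·0 + 412·4 + 64·4 + 234·3 + 122·4 + 297·0 + 299·0 = 3094
Ingrid: 21·3 + 412·2 + 64·0 + 234·4 + 122·3 + 297·3 + 299·3 = 3977
Mei: 21·4 + 412·0 + 64·3 + 234·2 + 122·0 + 297·1 + 299·2 = 1639
Priya: 21·2 + 412·1 + 64·1 + 234·1 + 122·2 + 297·2 + 299·4 = 2786
Jonas: 21·1 + 412·3 + 64·2 + 234·0 + 122·1 + 297·4 + 299·1 = 2994
Ingrid has the highest Borda score (3977).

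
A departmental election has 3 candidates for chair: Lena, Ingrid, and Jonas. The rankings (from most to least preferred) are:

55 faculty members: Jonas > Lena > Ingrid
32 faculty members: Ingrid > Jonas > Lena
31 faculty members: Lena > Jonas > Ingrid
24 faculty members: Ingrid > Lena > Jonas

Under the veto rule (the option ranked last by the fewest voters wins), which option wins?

Last-place votes: Lena 32, Ingrid 86, Jonas 24.
Jonas is ranked last by the fewest voters, so Jonas wins.

Jonas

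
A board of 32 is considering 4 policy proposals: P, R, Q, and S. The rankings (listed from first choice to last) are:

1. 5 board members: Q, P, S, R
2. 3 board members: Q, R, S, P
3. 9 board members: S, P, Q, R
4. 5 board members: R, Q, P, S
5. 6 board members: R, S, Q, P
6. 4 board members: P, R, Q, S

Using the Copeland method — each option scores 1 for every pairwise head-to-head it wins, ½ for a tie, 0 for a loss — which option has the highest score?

P: beats R; loses to Q and S → score 1.
R: beats S; loses to P and Q → score 1.
Q: beats P, R, and S → score 3.
S: beats P; loses to R and Q → score 1.
Q has the best pairwise record.

Q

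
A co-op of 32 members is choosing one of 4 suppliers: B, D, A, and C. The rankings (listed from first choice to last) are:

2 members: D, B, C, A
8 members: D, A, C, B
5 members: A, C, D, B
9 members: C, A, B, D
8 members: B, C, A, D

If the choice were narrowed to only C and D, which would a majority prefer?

C

Voters preferring C to D: 22; preferring D to C: 10.
C wins the head-to-head.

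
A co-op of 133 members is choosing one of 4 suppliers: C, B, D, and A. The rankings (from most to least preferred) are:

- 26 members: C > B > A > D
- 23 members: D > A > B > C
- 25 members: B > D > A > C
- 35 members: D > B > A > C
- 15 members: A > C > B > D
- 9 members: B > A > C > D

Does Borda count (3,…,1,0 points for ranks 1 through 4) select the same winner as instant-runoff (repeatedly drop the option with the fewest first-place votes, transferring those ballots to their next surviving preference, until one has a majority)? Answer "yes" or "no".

no

Borda — scores: C 117, B 262, D 224, A 195. Winner: B.
Instant-runoff — R1 C 26, B 34, D 58, A 15 (A out); R2 C 41, B 34, D 58 (B out); R3 C 50, D 83 (D winner). Winner: D.
The two methods disagree.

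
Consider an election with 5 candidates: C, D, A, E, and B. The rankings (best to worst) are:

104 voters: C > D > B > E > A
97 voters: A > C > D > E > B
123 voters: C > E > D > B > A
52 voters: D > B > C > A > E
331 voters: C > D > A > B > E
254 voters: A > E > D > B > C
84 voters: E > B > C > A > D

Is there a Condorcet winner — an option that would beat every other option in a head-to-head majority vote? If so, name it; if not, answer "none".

C

C vs D: 739–306 for C.
C vs A: 694–351 for C.
C vs E: 707–338 for C.
C vs B: 655–390 for C.
C beats every other option head-to-head.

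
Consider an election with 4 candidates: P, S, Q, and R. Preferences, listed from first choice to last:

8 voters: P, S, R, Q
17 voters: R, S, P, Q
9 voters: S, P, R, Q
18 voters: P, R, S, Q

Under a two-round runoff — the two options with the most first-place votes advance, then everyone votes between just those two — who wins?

P

Round 1 first-place votes: P 26, S 9, Q 0, R 17.
P and R advance.
Runoff: P is preferred to R by 35 voters; R by 17.
P wins the runoff.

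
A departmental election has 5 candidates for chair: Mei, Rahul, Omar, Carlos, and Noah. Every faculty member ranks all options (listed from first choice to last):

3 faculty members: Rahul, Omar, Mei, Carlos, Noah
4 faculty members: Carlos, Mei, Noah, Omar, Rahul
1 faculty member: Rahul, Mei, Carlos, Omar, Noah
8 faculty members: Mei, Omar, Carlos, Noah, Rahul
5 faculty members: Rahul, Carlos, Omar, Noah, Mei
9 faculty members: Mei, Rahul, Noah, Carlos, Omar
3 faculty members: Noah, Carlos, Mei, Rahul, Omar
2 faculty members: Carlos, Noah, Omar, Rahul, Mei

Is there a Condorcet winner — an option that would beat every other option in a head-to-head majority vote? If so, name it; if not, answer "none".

Mei

Mei vs Rahul: 24–11 for Mei.
Mei vs Omar: 25–10 for Mei.
Mei vs Carlos: 21–14 for Mei.
Mei vs Noah: 25–10 for Mei.
Mei beats every other option head-to-head.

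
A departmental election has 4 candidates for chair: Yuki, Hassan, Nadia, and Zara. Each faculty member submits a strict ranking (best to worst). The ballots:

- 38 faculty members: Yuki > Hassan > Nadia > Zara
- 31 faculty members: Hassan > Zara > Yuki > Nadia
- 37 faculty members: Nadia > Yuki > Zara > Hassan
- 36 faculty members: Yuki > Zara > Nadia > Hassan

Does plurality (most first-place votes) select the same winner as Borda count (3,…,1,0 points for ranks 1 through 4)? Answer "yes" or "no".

yes

Plurality — first-place votes: Yuki 74, Hassan 31, Nadia 37, Zara 0. Winner: Yuki.
Borda — scores: Yuki 327, Hassan 169, Nadia 185, Zara 171. Winner: Yuki.
The two methods agree.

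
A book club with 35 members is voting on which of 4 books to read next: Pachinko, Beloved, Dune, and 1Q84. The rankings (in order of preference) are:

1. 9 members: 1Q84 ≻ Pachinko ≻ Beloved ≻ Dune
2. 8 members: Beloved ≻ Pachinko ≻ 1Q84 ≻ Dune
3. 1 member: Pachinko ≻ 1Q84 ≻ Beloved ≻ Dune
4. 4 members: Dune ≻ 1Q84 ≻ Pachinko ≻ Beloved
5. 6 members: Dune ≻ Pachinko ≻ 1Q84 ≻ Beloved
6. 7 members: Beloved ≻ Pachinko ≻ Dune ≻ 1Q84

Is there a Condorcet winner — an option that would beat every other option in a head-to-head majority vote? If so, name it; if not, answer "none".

Pachinko vs Beloved: 20–15 for Pachinko.
Pachinko vs Dune: 25–10 for Pachinko.
Pachinko vs 1Q84: 22–13 for Pachinko.
Pachinko beats every other option head-to-head.

Pachinko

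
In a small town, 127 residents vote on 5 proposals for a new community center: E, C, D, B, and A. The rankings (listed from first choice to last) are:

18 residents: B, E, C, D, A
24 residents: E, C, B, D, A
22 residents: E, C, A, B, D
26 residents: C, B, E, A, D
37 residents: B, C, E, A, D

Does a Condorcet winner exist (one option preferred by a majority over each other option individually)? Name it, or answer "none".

Checking pairwise contests:
B beats E 81–46.
E beats C 64–63.
E beats D 127–0.
C beats B 72–55.
E beats A 127–0.
Every option loses at least one head-to-head, so there is no Condorcet winner.

none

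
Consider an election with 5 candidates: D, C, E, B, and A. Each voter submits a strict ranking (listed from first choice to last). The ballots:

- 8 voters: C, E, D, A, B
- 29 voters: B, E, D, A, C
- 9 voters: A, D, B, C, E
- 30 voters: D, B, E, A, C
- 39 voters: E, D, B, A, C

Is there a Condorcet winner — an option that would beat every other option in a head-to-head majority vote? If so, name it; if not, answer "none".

none

Checking pairwise contests:
E beats D 76–39.
D beats C 107–8.
B beats E 68–47.
D beats B 86–29.
D beats A 106–9.
Every option loses at least one head-to-head, so there is no Condorcet winner.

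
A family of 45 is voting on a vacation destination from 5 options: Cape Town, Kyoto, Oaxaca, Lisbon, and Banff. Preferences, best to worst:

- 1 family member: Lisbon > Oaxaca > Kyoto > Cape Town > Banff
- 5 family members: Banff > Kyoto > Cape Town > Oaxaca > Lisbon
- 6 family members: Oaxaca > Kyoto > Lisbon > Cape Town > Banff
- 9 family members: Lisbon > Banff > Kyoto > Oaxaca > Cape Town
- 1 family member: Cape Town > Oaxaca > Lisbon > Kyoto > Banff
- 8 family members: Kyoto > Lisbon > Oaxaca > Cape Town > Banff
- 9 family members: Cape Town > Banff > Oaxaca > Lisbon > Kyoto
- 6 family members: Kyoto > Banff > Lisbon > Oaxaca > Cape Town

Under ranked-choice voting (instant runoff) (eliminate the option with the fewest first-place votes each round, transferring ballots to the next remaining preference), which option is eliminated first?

Round 1: Cape Town 10, Kyoto 14, Oaxaca 6, Lisbon 10, Banff 5. Eliminate Banff.

Banff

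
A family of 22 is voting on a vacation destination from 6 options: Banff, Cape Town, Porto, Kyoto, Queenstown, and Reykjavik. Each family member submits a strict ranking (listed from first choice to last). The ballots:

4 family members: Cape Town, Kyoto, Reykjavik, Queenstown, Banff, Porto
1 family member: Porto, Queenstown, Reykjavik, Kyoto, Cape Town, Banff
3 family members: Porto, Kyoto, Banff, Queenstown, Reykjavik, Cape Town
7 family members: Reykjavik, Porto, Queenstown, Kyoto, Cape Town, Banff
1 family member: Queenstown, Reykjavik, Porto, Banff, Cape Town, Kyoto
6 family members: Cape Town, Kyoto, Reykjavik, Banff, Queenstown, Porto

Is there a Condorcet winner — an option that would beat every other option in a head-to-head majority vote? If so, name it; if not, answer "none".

Checking pairwise contests:
Cape Town beats Banff 18–4.
Porto beats Cape Town 12–10.
Reykjavik beats Porto 18–4.
Porto beats Kyoto 12–10.
Kyoto beats Queenstown 13–9.
Kyoto beats Reykjavik 13–9.
Every option loses at least one head-to-head, so there is no Condorcet winner.

none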